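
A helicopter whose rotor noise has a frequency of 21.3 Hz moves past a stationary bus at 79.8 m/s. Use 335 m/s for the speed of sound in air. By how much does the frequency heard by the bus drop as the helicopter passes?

Approaching: f₁ = f · v/(v − v_s) = 21.3 × 335/255.2 ≈ 28.0 Hz.
Receding: f₂ = f · v/(v + v_s) = 21.3 × 335/414.8 ≈ 17.2 Hz.
Drop: f₁ − f₂ = 2f·v·v_s/(v² − v_s²) = 2 × 21.3 × 335 × 79.8/(335² − 79.8²) ≈ 10.8 Hz.

10.8 Hz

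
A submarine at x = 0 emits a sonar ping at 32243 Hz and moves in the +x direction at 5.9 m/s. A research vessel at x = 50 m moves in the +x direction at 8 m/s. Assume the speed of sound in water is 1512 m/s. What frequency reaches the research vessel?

32198 Hz

The observer lies on the +x side, so the source is heading toward the observer and the observer is heading away from the source.
Both move, so f' = f · (v − v_o)/(v − v_s).
f' = 32243 × (1512 − 8)/(1512 − 5.9) = 32243 × 1504/1506.1 ≈ 32198 Hz.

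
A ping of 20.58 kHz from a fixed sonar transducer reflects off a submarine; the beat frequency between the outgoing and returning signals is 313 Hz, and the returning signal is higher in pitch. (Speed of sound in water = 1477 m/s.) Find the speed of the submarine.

Double Doppler shift off a moving reflector: f₂ = f₀ · (v + u)/(v − u) (u > 0 toward emitter).
Returning signal is higher, so f₂ = f₀ + Δf = 20580 + 313 = 20893 Hz.
Rearranging, u = v · (f₂ − f₀)/(f₂ + f₀) = 1477 × 313/41473 ≈ 11.1 m/s.
So the submarine is moving at 11.1 m/s toward the emitter.

11.1 m/s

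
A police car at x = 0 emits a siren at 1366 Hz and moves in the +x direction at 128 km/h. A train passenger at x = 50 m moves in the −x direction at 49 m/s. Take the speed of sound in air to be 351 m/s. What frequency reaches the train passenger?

1732 Hz

128 km/h = 35.56 m/s.
The observer lies on the +x side, so the source is heading toward the observer and the observer is heading toward the source.
With source approaching and observer approaching, f' = f · (v + v_o)/(v − v_s).
f' = 1366 × (351 + 49)/(351 − 35.56) = 1366 × 400/315.44 ≈ 1732 Hz.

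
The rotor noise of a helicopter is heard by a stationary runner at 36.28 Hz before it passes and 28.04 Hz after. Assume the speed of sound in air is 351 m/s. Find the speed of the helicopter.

f₁/f₂ = (v + v_s)/(v − v_s), so v_s = v · (f₁ − f₂)/(f₁ + f₂).
v_s = 351 × (36.28 − 28.04)/(36.28 + 28.04) = 351 × 8.24/64.32 ≈ 45 m/s.

45 m/s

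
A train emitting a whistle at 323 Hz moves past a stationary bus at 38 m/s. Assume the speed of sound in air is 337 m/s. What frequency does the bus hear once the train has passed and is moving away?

Receding: f₂ = f · v/(v + v_s) = 323 × 337/375 ≈ 290 Hz.

290 Hz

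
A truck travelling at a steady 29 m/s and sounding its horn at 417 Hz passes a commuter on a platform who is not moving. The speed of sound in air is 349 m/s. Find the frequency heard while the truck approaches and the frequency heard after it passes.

Approaching: f₁ = f · v/(v − v_s) = 417 × 349/320 ≈ 455 Hz.
Receding: f₂ = f · v/(v + v_s) = 417 × 349/378 ≈ 385 Hz.

455 Hz approaching; 385 Hz receding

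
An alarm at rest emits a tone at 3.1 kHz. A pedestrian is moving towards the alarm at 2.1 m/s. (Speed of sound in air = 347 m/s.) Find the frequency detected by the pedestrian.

3.12 kHz

Only the observer moves, toward the source, so f' = f · (v + v_o)/v.
f' = 3.1 × (347 + 2.1)/347 = 3.1 × 349.1/347 ≈ 3.12 kHz.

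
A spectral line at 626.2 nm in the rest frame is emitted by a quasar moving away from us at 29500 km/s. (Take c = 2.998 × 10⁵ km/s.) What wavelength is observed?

691.2 nm

β = v/c = 29500/299800 = 0.0984.
Relativistic Doppler for wavelength: λ' = λ₀ · √((1 + β)/(1 − β)).
λ' = 626.2 × √(1.0984/0.9016) = 626.2 × 1.10376 ≈ 691.2 nm.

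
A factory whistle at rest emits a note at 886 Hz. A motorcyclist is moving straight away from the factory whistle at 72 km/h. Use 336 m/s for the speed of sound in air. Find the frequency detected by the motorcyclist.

72 km/h = 20 m/s.
Only the observer moves, away from the source, so f' = f · (v − v_o)/v.
f' = 886 × (336 − 20)/336 = 886 × 316/336 ≈ 833 Hz.

833 Hz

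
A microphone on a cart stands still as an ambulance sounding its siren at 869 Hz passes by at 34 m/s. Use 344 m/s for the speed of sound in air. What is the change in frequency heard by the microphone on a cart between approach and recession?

Approaching: f₁ = f · v/(v − v_s) = 869 × 344/310 ≈ 964 Hz.
Receding: f₂ = f · v/(v + v_s) = 869 × 344/378 ≈ 791 Hz.
Drop: f₁ − f₂ = 2f·v·v_s/(v² − v_s²) = 2 × 869 × 344 × 34/(344² − 34²) ≈ 173 Hz.

173 Hz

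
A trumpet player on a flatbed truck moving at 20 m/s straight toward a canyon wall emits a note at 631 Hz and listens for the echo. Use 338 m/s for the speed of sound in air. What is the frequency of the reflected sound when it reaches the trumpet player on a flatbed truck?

The canyon wall receives the sound from a moving source: f₁ = f₀ · v/(v − v_e) = 631 × 338/318 ≈ 671 Hz.
On the return leg the trumpet player on a flatbed truck is a moving observer: f₂ = f₁ · (v + v_e)/v = 671 × 358/338 ≈ 710 Hz.

710 Hz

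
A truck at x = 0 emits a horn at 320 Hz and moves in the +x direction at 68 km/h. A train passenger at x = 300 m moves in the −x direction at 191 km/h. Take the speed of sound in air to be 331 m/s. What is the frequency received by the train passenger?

394 Hz

68 km/h = 18.89 m/s; 191 km/h = 53.06 m/s.
The observer lies on the +x side, so the source is heading toward the observer and the observer is heading toward the source.
Both move, so f' = f · (v + v_o)/(v − v_s).
f' = 320 × (331 + 53.06)/(331 − 18.89) = 320 × 384.06/312.11 ≈ 394 Hz.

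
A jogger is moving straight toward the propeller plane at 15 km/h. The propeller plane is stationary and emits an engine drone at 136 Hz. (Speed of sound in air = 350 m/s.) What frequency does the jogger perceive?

138 Hz

15 km/h = 4.167 m/s.
Moving observer, stationary source: f' = f · (v + v_o)/v.
f' = 136 × (350 + 4.167)/350 = 136 × 354.17/350 ≈ 138 Hz.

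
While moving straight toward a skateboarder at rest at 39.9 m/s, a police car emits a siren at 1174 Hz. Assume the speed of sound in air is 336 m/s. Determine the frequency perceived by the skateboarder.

1332 Hz

Moving source, stationary observer: f' = f · v/(v − v_s) since the source is approaching.
f' = 1174 × 336/(336 − 39.9) = 1174 × 336/296.1 ≈ 1332 Hz.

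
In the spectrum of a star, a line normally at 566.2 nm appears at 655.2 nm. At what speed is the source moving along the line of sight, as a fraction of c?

0.145c

λ'/λ₀ = 1.1572 > 1 (redshift), so the source is receding.
λ'/λ₀ = √((1 + β)/(1 − β)) for a receding source ⇒ β = (r² − 1)/(r² + 1) with r = λ'/λ₀.
β = (1.3391 − 1)/(1.3391 + 1) ≈ 0.145.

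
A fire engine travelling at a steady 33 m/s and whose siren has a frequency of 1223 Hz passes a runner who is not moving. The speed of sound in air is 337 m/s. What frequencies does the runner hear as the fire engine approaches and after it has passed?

1356 Hz approaching; 1114 Hz receding

Approaching: f₁ = f · v/(v − v_s) = 1223 × 337/304 ≈ 1356 Hz.
Receding: f₂ = f · v/(v + v_s) = 1223 × 337/370 ≈ 1114 Hz.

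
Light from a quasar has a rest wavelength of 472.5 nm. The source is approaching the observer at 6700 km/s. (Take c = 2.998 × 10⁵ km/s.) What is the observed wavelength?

462.1 nm

β = v/c = 6700/299800 = 0.0223.
Relativistic Doppler for wavelength: λ' = λ₀ · √((1 − β)/(1 + β)).
λ' = 472.5 × √(0.9777/1.0223) = 472.5 × 0.97790 ≈ 462.1 nm.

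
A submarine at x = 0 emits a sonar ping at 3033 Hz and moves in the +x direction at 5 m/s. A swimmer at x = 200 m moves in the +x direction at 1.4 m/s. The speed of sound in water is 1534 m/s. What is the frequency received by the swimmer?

3040 Hz

The observer lies on the +x side, so the source is heading toward the observer and the observer is heading away from the source.
With source approaching and observer receding, f' = f · (v − v_o)/(v − v_s).
f' = 3033 × (1534 − 1.4)/(1534 − 5) = 3033 × 1532.6/1529 ≈ 3040 Hz.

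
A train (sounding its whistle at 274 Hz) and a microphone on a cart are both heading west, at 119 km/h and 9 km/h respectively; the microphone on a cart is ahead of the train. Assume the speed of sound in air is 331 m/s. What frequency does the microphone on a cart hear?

119 km/h = 33.06 m/s; 9 km/h = 2.5 m/s.
The microphone on a cart is ahead, so the train is moving toward it while the microphone on a cart is moving away from the train.
Both move, so f' = f · (v − v_o)/(v − v_s).
f' = 274 × (331 − 2.5)/(331 − 33.06) = 274 × 328.5/297.94 ≈ 302 Hz.

302 Hz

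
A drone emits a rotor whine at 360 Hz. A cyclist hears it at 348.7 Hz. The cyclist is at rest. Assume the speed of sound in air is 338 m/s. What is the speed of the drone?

f' < f, so the drone is receding.
f' = f · v/(v + v_s) ⇒ v_s = v · |1 − f/f'|.
v_s = 338 × |1 − 360/348.7| = 338 × 0.03241 ≈ 11.0 m/s.

11.0 m/s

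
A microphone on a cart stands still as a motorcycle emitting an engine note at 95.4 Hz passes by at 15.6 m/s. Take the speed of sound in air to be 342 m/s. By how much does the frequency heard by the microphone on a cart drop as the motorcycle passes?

Approaching: f₁ = f · v/(v − v_s) = 95.4 × 342/326.4 ≈ 99.96 Hz.
Receding: f₂ = f · v/(v + v_s) = 95.4 × 342/357.6 ≈ 91.24 Hz.
Drop: f₁ − f₂ = 2f·v·v_s/(v² − v_s²) = 2 × 95.4 × 342 × 15.6/(342² − 15.6²) ≈ 8.72 Hz.

8.72 Hz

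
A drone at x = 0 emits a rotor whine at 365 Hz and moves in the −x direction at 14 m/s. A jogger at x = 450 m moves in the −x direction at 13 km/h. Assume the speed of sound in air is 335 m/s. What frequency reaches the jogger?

13 km/h = 3.611 m/s.
The observer lies on the +x side, so the source is heading away from the observer and the observer is heading toward the source.
With source receding and observer approaching, f' = f · (v + v_o)/(v + v_s).
f' = 365 × (335 + 3.611)/(335 + 14) = 365 × 338.61/349 ≈ 354 Hz.

354 Hz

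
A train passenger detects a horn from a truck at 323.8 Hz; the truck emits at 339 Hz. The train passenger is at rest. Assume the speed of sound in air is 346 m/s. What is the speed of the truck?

16.2 m/s

f' < f, so the truck is receding.
f' = f · v/(v + v_s) ⇒ v_s = v · |1 − f/f'|.
v_s = 346 × |1 − 339/323.8| = 346 × 0.04694 ≈ 16.2 m/s.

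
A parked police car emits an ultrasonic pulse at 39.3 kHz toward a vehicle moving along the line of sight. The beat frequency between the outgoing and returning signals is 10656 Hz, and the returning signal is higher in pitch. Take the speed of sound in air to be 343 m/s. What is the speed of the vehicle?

41 m/s

Double Doppler shift off a moving reflector: f₂ = f₀ · (v + u)/(v − u) (u > 0 toward emitter).
Returning signal is higher, so f₂ = f₀ + Δf = 39300 + 10656 = 49956 Hz.
Rearranging, u = v · (f₂ − f₀)/(f₂ + f₀) = 343 × 10656/89256 ≈ 41 m/s.
So the vehicle is moving at 41 m/s toward the emitter.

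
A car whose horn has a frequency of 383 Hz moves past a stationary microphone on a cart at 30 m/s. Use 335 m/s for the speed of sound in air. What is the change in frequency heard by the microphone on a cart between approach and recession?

Approaching: f₁ = f · v/(v − v_s) = 383 × 335/305 ≈ 420.7 Hz.
Receding: f₂ = f · v/(v + v_s) = 383 × 335/365 ≈ 351.5 Hz.
Drop: f₁ − f₂ = 2f·v·v_s/(v² − v_s²) = 2 × 383 × 335 × 30/(335² − 30²) ≈ 69.2 Hz.

69.2 Hz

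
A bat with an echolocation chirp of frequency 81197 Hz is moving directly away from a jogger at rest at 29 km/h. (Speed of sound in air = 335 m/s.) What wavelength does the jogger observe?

29 km/h = 8.056 m/s.
Only the source moves, away from the listener, so f' = f · v/(v + v_s).
f' = 81197 × 335/(335 + 8.056) ≈ 79290 Hz.
λ' = v/f' = 335/79290.3 ≈ 4.22 mm.

4.22 mm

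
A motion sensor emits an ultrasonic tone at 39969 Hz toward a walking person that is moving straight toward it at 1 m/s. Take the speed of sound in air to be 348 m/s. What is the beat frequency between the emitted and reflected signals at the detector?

The walking person first receives the wave as a moving observer: f₁ = f₀ · (v + u)/v = 39969 × (348 + 1)/348 ≈ 40084 Hz.
On reflection it acts as a source moving toward the stationary detector: f₂ = f₁ · v/(v − u) = 40084 × 348/347 ≈ 40199 Hz.
Beat frequency: |f₂ − f₀| = 2u·f₀/(v − u) = 2 × 1 × 39969/347 ≈ 230 Hz.

230 Hz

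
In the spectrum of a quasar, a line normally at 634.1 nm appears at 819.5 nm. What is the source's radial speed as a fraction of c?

0.251c

λ'/λ₀ = 1.2924 > 1 (redshift), so the source is receding.
λ'/λ₀ = √((1 + β)/(1 − β)) for a receding source ⇒ β = (r² − 1)/(r² + 1) with r = λ'/λ₀.
β = (1.6703 − 1)/(1.6703 + 1) ≈ 0.251.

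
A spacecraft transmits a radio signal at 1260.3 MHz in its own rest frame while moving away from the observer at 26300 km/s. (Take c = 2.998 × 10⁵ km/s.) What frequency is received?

β = v/c = 26300/299800 = 0.0877.
Relativistic Doppler for frequency: f' = f₀ · √((1 − β)/(1 + β)).
f' = 1260.3 × √(0.9123/1.0877) = 1260.3 × 0.91581 ≈ 1154.2 MHz.

1154.2 MHz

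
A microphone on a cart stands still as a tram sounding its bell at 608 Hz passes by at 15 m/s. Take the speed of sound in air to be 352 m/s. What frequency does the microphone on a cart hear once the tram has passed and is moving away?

583 Hz

Receding: f₂ = f · v/(v + v_s) = 608 × 352/367 ≈ 583 Hz.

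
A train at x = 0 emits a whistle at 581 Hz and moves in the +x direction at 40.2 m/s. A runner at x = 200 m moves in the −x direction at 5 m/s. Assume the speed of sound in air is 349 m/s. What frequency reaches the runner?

The observer lies on the +x side, so the source is heading toward the observer and the observer is heading toward the source.
Both move, so f' = f · (v + v_o)/(v − v_s).
f' = 581 × (349 + 5)/(349 − 40.2) = 581 × 354/308.8 ≈ 666 Hz.

666 Hz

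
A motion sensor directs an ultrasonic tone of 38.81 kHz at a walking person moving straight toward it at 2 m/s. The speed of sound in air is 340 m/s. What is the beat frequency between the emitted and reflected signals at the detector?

At the walking person (a moving observer), f₁ = f₀ · (v + u)/v = 38.81 × 342/340 ≈ 39.038 kHz.
On reflection it acts as a source moving toward the stationary detector: f₂ = f₁ · v/(v − u) = 39.038 × 340/338 ≈ 39.269 kHz.
Equivalently f₂ = f₀ · (v + u)/(v − u).
Beat frequency (with f₀ = 38810 Hz): |f₂ − f₀| = 2u·f₀/(v − u) = 2 × 2 × 38810/338 ≈ 459 Hz.

459 Hz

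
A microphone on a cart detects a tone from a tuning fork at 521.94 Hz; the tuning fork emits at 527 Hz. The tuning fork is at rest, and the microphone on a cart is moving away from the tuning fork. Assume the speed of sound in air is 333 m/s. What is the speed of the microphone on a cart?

3.2 m/s

f' = f · (v − v_o)/v ⇒ v_o = v · |f'/f − 1|.
v_o = 333 × |521.94/527 − 1| = 333 × 0.009602 ≈ 3.2 m/s.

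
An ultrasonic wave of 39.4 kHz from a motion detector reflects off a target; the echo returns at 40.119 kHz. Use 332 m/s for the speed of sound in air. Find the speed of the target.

Double Doppler shift off a moving reflector: f₂ = f₀ · (v + u)/(v − u) (u > 0 toward emitter).
Rearranging, u = v · (f₂ − f₀)/(f₂ + f₀) = 332 × 0.719/79.519 ≈ 3.0 m/s.
So the target is moving at 3.0 m/s toward the emitter.

3.0 m/s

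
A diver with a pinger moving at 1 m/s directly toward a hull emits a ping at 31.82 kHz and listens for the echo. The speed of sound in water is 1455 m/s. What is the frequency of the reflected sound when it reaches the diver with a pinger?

31.9 kHz

The hull receives the sound from a moving source: f₁ = f₀ · v/(v − v_e) = 31.82 × 1455/1454 ≈ 31.8 kHz.
On the return leg the diver with a pinger is a moving observer: f₂ = f₁ · (v + v_e)/v = 31.8 × 1456/1455 ≈ 31.9 kHz.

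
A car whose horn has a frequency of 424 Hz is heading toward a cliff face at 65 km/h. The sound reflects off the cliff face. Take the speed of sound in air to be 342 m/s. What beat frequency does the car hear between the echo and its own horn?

65 km/h = 18.06 m/s.
The cliff face receives the sound from a moving source: f₁ = f₀ · v/(v − v_e) = 424 × 342/323.94 ≈ 447.6 Hz.
On the return leg the car is a moving observer: f₂ = f₁ · (v + v_e)/v = 447.6 × 360.06/342 ≈ 471.3 Hz.
Beat against the emitted tone: |f₂ − f₀| = 2v_e·f₀/(v − v_e) = 2 × 18.06 × 424/323.94 ≈ 47.3 Hz.

47.3 Hz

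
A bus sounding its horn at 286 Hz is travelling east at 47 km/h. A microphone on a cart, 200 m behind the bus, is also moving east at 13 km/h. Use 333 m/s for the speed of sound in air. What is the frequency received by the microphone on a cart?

47 km/h = 13.06 m/s; 13 km/h = 3.611 m/s.
The microphone on a cart is behind, so the bus is moving away from it while the microphone on a cart is moving toward the bus.
With source receding and observer approaching, f' = f · (v + v_o)/(v + v_s).
f' = 286 × (333 + 3.611)/(333 + 13.06) = 286 × 336.61/346.06 ≈ 278 Hz.

278 Hz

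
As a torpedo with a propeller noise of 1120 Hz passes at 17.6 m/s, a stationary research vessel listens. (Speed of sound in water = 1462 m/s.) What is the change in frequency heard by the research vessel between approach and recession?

Approaching: f₁ = f · v/(v − v_s) = 1120 × 1462/1444.4 ≈ 1133.6 Hz.
Receding: f₂ = f · v/(v + v_s) = 1120 × 1462/1479.6 ≈ 1106.7 Hz.
Drop: f₁ − f₂ = 2f·v·v_s/(v² − v_s²) = 2 × 1120 × 1462 × 17.6/(1462² − 17.6²) ≈ 27.0 Hz.

27.0 Hz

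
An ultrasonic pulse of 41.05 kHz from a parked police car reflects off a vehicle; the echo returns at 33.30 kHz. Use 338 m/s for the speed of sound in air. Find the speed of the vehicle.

35 m/s

Double Doppler shift off a moving reflector: f₂ = f₀ · (v + u)/(v − u) (u > 0 toward emitter).
Rearranging, u = v · (f₂ − f₀)/(f₂ + f₀) = 338 × -7.75/74.35 ≈ -35 m/s.
So the vehicle is moving at 35 m/s away from the emitter.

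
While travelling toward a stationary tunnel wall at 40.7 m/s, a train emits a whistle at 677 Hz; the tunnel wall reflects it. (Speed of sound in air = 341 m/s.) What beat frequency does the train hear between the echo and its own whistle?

184 Hz

The tunnel wall receives the sound from a moving source: f₁ = f₀ · v/(v − v_e) = 677 × 341/300.3 ≈ 768.8 Hz.
On the return leg the train is a moving observer: f₂ = f₁ · (v + v_e)/v = 768.8 × 381.7/341 ≈ 860.5 Hz.
Equivalently f₂ = f₀ · (v + v_e)/(v − v_e).
Beat against the emitted tone: |f₂ − f₀| = 2v_e·f₀/(v − v_e) = 2 × 40.7 × 677/300.3 ≈ 184 Hz.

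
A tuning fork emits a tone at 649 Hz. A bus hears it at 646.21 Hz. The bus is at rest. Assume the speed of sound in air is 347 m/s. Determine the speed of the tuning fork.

1.50 m/s

f' < f, so the tuning fork is receding.
f' = f · v/(v + v_s) ⇒ v_s = v · |1 − f/f'|.
v_s = 347 × |1 − 649/646.21| = 347 × 0.004317 ≈ 1.50 m/s.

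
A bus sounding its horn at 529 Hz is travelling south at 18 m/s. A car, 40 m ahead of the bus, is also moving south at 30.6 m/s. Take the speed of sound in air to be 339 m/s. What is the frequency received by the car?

508 Hz

The car is ahead, so the bus is moving toward it while the car is moving away from the bus.
With source approaching and observer receding, f' = f · (v − v_o)/(v − v_s).
f' = 529 × (339 − 30.6)/(339 − 18) = 529 × 308.4/321 ≈ 508 Hz.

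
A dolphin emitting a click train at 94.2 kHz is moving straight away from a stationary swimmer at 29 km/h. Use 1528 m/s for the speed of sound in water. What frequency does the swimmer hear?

93.7 kHz

29 km/h = 8.056 m/s.
Only the source moves, away from the listener, so f' = f · v/(v + v_s).
f' = 94.2 × 1528/(1528 + 8.056) = 94.2 × 1528/1536 ≈ 93.7 kHz.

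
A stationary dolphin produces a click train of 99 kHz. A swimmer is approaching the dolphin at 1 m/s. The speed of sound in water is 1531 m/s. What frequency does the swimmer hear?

Only the observer moves, toward the source, so f' = f · (v + v_o)/v.
f' = 99 × (1531 + 1)/1531 = 99 × 1532/1531 ≈ 99.1 kHz.

99.1 kHz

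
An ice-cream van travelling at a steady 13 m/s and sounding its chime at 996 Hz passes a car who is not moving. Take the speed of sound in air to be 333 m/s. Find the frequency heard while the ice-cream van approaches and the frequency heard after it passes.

1036 Hz approaching; 959 Hz receding

Approaching: f₁ = f · v/(v − v_s) = 996 × 333/320 ≈ 1036 Hz.
Receding: f₂ = f · v/(v + v_s) = 996 × 333/346 ≈ 959 Hz.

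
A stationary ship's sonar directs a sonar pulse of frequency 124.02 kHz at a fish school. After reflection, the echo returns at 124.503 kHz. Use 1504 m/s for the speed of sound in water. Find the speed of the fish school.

2.92 m/s

Double Doppler shift off a moving reflector: f₂ = f₀ · (v + u)/(v − u) (u > 0 toward emitter).
Rearranging, u = v · (f₂ − f₀)/(f₂ + f₀) = 1504 × 0.483/248.523 ≈ 2.92 m/s.
So the fish school is moving at 2.92 m/s toward the emitter.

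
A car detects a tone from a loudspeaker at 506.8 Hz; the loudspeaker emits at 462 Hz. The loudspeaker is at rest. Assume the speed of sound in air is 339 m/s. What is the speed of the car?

f' > f, so the car is approaching.
f' = f · (v + v_o)/v ⇒ v_o = v · |f'/f − 1|.
v_o = 339 × |506.8/462 − 1| = 339 × 0.09697 ≈ 33 m/s.

33 m/s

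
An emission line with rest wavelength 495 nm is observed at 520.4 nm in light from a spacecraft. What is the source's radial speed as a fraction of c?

λ'/λ₀ = 1.0513 > 1 (redshift), so the source is receding.
λ'/λ₀ = √((1 + β)/(1 − β)) for a receding source ⇒ β = (r² − 1)/(r² + 1) with r = λ'/λ₀.
β = (1.1053 − 1)/(1.1053 + 1) ≈ 0.050.

0.050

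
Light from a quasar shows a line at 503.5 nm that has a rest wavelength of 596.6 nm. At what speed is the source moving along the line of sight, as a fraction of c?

0.168c

λ'/λ₀ = 0.8439 < 1 (blueshift), so the source is approaching.
λ'/λ₀ = √((1 − β)/(1 + β)) for an approaching source ⇒ β = (1 − r²)/(1 + r²) with r = λ'/λ₀.
β = (1 − 0.7122)/(1 + 0.7122) ≈ 0.168.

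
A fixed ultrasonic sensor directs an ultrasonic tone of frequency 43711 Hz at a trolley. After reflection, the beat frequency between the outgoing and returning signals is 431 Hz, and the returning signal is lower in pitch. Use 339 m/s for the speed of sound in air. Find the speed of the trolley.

Double Doppler shift off a moving reflector: f₂ = f₀ · (v + u)/(v − u) (u > 0 toward emitter).
Returning signal is lower, so f₂ = f₀ − Δf = 43711 − 431 = 43280 Hz.
Rearranging, u = v · (f₂ − f₀)/(f₂ + f₀) = 339 × -431/86991 ≈ -1.68 m/s.
So the trolley is moving at 1.68 m/s away from the emitter.

1.68 m/s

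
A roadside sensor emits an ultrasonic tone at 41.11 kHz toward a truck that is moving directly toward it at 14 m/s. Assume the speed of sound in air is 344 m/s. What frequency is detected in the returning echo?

At the truck (a moving observer), f₁ = f₀ · (v + u)/v = 41.11 × 358/344 ≈ 42.8 kHz.
The reflection then acts as a moving source: f₂ = f₁ · v/(v − u) ≈ 44.6 kHz.
Equivalently f₂ = f₀ · (v + u)/(v − u).

44.6 kHz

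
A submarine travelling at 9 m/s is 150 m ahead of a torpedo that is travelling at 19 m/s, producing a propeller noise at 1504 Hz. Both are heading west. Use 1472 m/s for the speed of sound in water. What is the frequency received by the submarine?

The submarine is ahead, so the torpedo is moving toward it while the submarine is moving away from the torpedo.
Both move, so f' = f · (v − v_o)/(v − v_s).
f' = 1504 × (1472 − 9)/(1472 − 19) = 1504 × 1463/1453 ≈ 1514 Hz.

1514 Hz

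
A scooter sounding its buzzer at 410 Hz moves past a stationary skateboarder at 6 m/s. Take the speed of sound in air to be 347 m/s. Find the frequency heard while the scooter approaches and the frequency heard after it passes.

417 Hz approaching; 403 Hz receding

Approaching: f₁ = f · v/(v − v_s) = 410 × 347/341 ≈ 417 Hz.
Receding: f₂ = f · v/(v + v_s) = 410 × 347/353 ≈ 403 Hz.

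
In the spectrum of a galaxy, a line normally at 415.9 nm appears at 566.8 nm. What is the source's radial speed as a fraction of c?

λ'/λ₀ = 1.3628 > 1 (redshift), so the source is receding.
λ'/λ₀ = √((1 + β)/(1 − β)) for a receding source ⇒ β = (r² − 1)/(r² + 1) with r = λ'/λ₀.
β = (1.8573 − 1)/(1.8573 + 1) ≈ 0.300.

0.300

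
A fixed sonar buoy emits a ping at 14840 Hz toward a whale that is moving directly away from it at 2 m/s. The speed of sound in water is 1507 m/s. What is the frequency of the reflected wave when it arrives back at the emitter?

At the whale (a moving observer), f₁ = f₀ · (v − u)/v = 14840 × 1505/1507 ≈ 14820 Hz.
On reflection it acts as a source moving away from the stationary detector: f₂ = f₁ · v/(v + u) = 14820 × 1507/1509 ≈ 14801 Hz.
Equivalently f₂ = f₀ · (v − u)/(v + u).

14801 Hz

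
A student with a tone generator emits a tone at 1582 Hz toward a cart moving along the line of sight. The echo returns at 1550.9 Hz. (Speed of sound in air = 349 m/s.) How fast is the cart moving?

Double Doppler shift off a moving reflector: f₂ = f₀ · (v + u)/(v − u) (u > 0 toward emitter).
Rearranging, u = v · (f₂ − f₀)/(f₂ + f₀) = 349 × -31.1/3132.9 ≈ -3.5 m/s.
So the cart is moving at 3.5 m/s away from the emitter.

3.5 m/s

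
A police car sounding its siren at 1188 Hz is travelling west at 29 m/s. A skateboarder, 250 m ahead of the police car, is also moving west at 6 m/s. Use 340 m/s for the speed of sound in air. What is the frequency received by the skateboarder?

1276 Hz

The skateboarder is ahead, so the police car is moving toward it while the skateboarder is moving away from the police car.
Both move, so f' = f · (v − v_o)/(v − v_s).
f' = 1188 × (340 − 6)/(340 − 29) = 1188 × 334/311 ≈ 1276 Hz.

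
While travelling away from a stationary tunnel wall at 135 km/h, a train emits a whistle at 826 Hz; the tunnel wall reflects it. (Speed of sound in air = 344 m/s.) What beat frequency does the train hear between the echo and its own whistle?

135 km/h = 37.5 m/s.
The tunnel wall receives the sound from a moving source: f₁ = f₀ · v/(v + v_e) = 826 × 344/381.5 ≈ 744.8 Hz.
On the return leg the train is a moving observer: f₂ = f₁ · (v − v_e)/v = 744.8 × 306.5/344 ≈ 663.6 Hz.
Beat against the emitted tone: |f₂ − f₀| = 2v_e·f₀/(v + v_e) = 2 × 37.5 × 826/381.5 ≈ 162 Hz.

162 Hz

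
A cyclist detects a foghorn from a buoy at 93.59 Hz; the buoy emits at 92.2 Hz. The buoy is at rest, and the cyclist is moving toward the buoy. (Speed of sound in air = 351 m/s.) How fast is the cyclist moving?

f' = f · (v + v_o)/v ⇒ v_o = v · |f'/f − 1|.
v_o = 351 × |93.59/92.2 − 1| = 351 × 0.01508 ≈ 5.3 m/s.

5.3 m/s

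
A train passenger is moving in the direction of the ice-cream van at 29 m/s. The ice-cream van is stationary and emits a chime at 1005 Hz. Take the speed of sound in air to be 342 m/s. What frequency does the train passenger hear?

Moving observer, stationary source: f' = f · (v + v_o)/v.
f' = 1005 × (342 + 29)/342 = 1005 × 371/342 ≈ 1090 Hz.

1090 Hz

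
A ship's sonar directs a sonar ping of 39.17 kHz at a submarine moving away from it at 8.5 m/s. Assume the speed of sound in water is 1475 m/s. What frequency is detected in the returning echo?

The submarine first receives the wave as a moving observer: f₁ = f₀ · (v − u)/v = 39.17 × (1475 − 8.5)/1475 ≈ 38.9 kHz.
On reflection it acts as a source moving away from the stationary detector: f₂ = f₁ · v/(v + u) = 38.9 × 1475/1483.5 ≈ 38.7 kHz.

38.7 kHz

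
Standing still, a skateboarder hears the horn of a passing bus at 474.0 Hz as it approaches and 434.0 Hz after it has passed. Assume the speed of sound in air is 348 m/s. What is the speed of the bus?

f₁/f₂ = (v + v_s)/(v − v_s), so v_s = v · (f₁ − f₂)/(f₁ + f₂).
v_s = 348 × (474.0 − 434.0)/(474.0 + 434.0) = 348 × 40.0/908.0 ≈ 15.3 m/s.

15.3 m/s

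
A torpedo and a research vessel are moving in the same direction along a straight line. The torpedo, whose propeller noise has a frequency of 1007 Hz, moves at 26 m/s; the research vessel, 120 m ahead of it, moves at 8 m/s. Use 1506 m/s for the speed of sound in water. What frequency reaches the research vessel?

1019 Hz

The research vessel is ahead, so the torpedo is moving toward it while the research vessel is moving away from the torpedo.
With source approaching and observer receding, f' = f · (v − v_o)/(v − v_s).
f' = 1007 × (1506 − 8)/(1506 − 26) = 1007 × 1498/1480 ≈ 1019 Hz.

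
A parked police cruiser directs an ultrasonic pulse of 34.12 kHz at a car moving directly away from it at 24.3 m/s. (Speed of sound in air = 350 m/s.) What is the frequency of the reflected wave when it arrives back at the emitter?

The car first receives the wave as a moving observer: f₁ = f₀ · (v − u)/v = 34.12 × (350 − 24.3)/350 ≈ 31.8 kHz.
On reflection it acts as a source moving away from the stationary detector: f₂ = f₁ · v/(v + u) = 31.8 × 350/374.3 ≈ 29.7 kHz.

29.7 kHz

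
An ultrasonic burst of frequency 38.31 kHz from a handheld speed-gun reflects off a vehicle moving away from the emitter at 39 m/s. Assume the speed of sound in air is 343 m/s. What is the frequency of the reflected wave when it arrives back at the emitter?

At the vehicle (a moving observer), f₁ = f₀ · (v − u)/v = 38.31 × 304/343 ≈ 34.0 kHz.
The reflection then acts as a moving source: f₂ = f₁ · v/(v + u) ≈ 30.5 kHz.

30.5 kHz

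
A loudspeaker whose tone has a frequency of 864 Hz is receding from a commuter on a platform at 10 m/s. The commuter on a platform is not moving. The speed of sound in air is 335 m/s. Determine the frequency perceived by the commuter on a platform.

Moving source, stationary observer: f' = f · v/(v + v_s) since the source is receding.
f' = 864 × 335/(335 + 10) = 864 × 335/345 ≈ 839 Hz.

839 Hz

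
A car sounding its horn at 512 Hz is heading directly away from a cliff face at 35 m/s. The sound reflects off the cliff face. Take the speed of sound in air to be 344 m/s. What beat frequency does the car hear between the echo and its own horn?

95 Hz

The cliff face receives the sound from a moving source: f₁ = f₀ · v/(v + v_e) = 512 × 344/379 ≈ 464.7 Hz.
On the return leg the car is a moving observer: f₂ = f₁ · (v − v_e)/v = 464.7 × 309/344 ≈ 417.4 Hz.
Equivalently f₂ = f₀ · (v − v_e)/(v + v_e).
Beat against the emitted tone: |f₂ − f₀| = 2v_e·f₀/(v + v_e) = 2 × 35 × 512/379 ≈ 95 Hz.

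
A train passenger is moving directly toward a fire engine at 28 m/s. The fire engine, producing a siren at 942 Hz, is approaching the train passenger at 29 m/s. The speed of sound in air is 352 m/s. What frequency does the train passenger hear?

Both move, so f' = f · (v + v_o)/(v − v_s).
f' = 942 × (352 + 28)/(352 − 29) = 942 × 380/323 ≈ 1108 Hz.

1108 Hz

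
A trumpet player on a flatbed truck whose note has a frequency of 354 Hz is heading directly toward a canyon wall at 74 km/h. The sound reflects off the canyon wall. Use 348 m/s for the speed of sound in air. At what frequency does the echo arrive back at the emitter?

398 Hz

74 km/h = 20.56 m/s.
The canyon wall receives the sound from a moving source: f₁ = f₀ · v/(v − v_e) = 354 × 348/327.44 ≈ 376 Hz.
On the return leg the trumpet player on a flatbed truck is a moving observer: f₂ = f₁ · (v + v_e)/v = 376 × 368.56/348 ≈ 398 Hz.
Equivalently f₂ = f₀ · (v + v_e)/(v − v_e).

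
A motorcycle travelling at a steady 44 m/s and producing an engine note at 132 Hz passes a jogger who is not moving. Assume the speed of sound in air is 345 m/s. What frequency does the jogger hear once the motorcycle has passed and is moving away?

Receding: f₂ = f · v/(v + v_s) = 132 × 345/389 ≈ 117 Hz.

117 Hz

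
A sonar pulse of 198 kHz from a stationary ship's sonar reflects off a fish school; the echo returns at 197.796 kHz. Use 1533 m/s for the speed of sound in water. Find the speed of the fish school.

Double Doppler shift off a moving reflector: f₂ = f₀ · (v + u)/(v − u) (u > 0 toward emitter).
Rearranging, u = v · (f₂ − f₀)/(f₂ + f₀) = 1533 × -0.204/395.796 ≈ -0.79 m/s.
So the fish school is moving at 0.79 m/s away from the emitter.

0.79 m/s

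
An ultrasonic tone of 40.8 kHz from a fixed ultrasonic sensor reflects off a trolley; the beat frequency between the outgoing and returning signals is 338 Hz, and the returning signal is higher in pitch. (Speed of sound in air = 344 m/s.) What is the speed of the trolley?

Double Doppler shift off a moving reflector: f₂ = f₀ · (v + u)/(v − u) (u > 0 toward emitter).
Returning signal is higher, so f₂ = f₀ + Δf = 40800 + 338 = 41138 Hz.
Rearranging, u = v · (f₂ − f₀)/(f₂ + f₀) = 344 × 338/81938 ≈ 1.42 m/s.
So the trolley is moving at 1.42 m/s toward the emitter.

1.42 m/s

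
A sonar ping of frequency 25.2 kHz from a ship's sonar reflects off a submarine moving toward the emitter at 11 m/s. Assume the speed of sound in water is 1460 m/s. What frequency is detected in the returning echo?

At the submarine (a moving observer), f₁ = f₀ · (v + u)/v = 25.2 × 1471/1460 ≈ 25.4 kHz.
The reflection then acts as a moving source: f₂ = f₁ · v/(v − u) ≈ 25.6 kHz.

25.6 kHz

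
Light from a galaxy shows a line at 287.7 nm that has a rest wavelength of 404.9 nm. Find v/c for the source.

0.329c

λ'/λ₀ = 0.7105 < 1 (blueshift), so the source is approaching.
λ'/λ₀ = √((1 − β)/(1 + β)) for an approaching source ⇒ β = (1 − r²)/(1 + r²) with r = λ'/λ₀.
β = (1 − 0.5049)/(1 + 0.5049) ≈ 0.329.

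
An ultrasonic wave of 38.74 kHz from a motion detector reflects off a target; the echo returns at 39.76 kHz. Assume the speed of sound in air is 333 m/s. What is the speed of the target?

Double Doppler shift off a moving reflector: f₂ = f₀ · (v + u)/(v − u) (u > 0 toward emitter).
Rearranging, u = v · (f₂ − f₀)/(f₂ + f₀) = 333 × 1.02/78.50 ≈ 4.3 m/s.
So the target is moving at 4.3 m/s toward the emitter.

4.3 m/s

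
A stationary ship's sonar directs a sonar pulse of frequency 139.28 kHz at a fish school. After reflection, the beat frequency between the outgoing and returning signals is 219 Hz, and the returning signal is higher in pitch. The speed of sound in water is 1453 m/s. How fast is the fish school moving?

Double Doppler shift off a moving reflector: f₂ = f₀ · (v + u)/(v − u) (u > 0 toward emitter).
Returning signal is higher, so f₂ = f₀ + Δf = 139280 + 219 = 139499 Hz.
Rearranging, u = v · (f₂ − f₀)/(f₂ + f₀) = 1453 × 219/278779 ≈ 1.14 m/s.
So the fish school is moving at 1.14 m/s toward the emitter.

1.14 m/s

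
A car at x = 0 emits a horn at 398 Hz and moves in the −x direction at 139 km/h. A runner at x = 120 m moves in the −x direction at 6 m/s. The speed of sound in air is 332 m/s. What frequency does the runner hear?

139 km/h = 38.61 m/s.
The observer lies on the +x side, so the source is heading away from the observer and the observer is heading toward the source.
General Doppler shift: f' = f · (v + v_o)/(v + v_s).
f' = 398 × (332 + 6)/(332 + 38.61) = 398 × 338/370.61 ≈ 363 Hz.

363 Hz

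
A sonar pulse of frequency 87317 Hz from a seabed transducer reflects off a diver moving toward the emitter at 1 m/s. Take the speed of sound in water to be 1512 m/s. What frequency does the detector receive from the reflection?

87433 Hz

The diver first receives the wave as a moving observer: f₁ = f₀ · (v + u)/v = 87317 × (1512 + 1)/1512 ≈ 87375 Hz.
The reflection then acts as a moving source: f₂ = f₁ · v/(v − u) ≈ 87433 Hz.
Equivalently f₂ = f₀ · (v + u)/(v − u).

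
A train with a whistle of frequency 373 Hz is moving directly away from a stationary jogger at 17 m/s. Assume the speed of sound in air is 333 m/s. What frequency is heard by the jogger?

355 Hz

Only the source moves, away from the listener, so f' = f · v/(v + v_s).
f' = 373 × 333/(333 + 17) = 373 × 333/350 ≈ 355 Hz.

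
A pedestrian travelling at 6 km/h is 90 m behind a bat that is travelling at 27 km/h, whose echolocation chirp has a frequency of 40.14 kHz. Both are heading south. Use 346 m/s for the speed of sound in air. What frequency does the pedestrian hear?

39.5 kHz

27 km/h = 7.5 m/s; 6 km/h = 1.667 m/s.
The pedestrian is behind, so the bat is moving away from it while the pedestrian is moving toward the bat.
Both move, so f' = f · (v + v_o)/(v + v_s).
f' = 40.14 × (346 + 1.667)/(346 + 7.5) = 40.14 × 347.67/353.5 ≈ 39.5 kHz.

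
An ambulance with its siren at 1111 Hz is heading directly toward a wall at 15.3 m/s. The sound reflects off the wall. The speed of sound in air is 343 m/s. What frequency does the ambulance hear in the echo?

1215 Hz

The wall receives the sound from a moving source: f₁ = f₀ · v/(v − v_e) = 1111 × 343/327.7 ≈ 1163 Hz.
On the return leg the ambulance is a moving observer: f₂ = f₁ · (v + v_e)/v = 1163 × 358.3/343 ≈ 1215 Hz.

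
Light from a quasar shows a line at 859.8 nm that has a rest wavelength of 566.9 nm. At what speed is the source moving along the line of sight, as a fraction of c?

λ'/λ₀ = 1.5167 > 1 (redshift), so the source is receding.
λ'/λ₀ = √((1 + β)/(1 − β)) for a receding source ⇒ β = (r² − 1)/(r² + 1) with r = λ'/λ₀.
β = (2.3003 − 1)/(2.3003 + 1) ≈ 0.394.

0.394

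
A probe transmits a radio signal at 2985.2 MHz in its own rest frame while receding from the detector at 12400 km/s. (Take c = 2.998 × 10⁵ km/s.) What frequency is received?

2864.2 MHz

β = v/c = 12400/299800 = 0.0414.
Relativistic Doppler for frequency: f' = f₀ · √((1 − β)/(1 + β)).
f' = 2985.2 × √(0.9586/1.0414) = 2985.2 × 0.95946 ≈ 2864.2 MHz.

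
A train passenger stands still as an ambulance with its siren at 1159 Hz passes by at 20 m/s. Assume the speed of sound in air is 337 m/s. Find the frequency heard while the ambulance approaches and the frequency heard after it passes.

1232 Hz approaching; 1094 Hz receding

Approaching: f₁ = f · v/(v − v_s) = 1159 × 337/317 ≈ 1232 Hz.
Receding: f₂ = f · v/(v + v_s) = 1159 × 337/357 ≈ 1094 Hz.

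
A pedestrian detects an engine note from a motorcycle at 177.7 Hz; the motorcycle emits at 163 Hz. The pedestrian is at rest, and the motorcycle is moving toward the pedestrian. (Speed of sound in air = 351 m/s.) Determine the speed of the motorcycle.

29 m/s

f' = f · v/(v − v_s) ⇒ v_s = v · |1 − f/f'|.
v_s = 351 × |1 − 163/177.7| = 351 × 0.08272 ≈ 29 m/s.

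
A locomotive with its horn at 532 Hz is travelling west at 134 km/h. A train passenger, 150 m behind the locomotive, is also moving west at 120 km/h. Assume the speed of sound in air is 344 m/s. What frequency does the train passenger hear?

134 km/h = 37.22 m/s; 120 km/h = 33.33 m/s.
The train passenger is behind, so the locomotive is moving away from it while the train passenger is moving toward the locomotive.
With source receding and observer approaching, f' = f · (v + v_o)/(v + v_s).
f' = 532 × (344 + 33.33)/(344 + 37.22) = 532 × 377.33/381.22 ≈ 527 Hz.

527 Hz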